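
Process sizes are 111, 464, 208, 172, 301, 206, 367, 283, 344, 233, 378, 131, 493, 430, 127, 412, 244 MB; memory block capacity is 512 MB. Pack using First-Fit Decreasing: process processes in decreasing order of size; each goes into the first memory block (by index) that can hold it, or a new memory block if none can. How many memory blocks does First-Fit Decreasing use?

Sorted descending: 493, 464, 430, 412, 378, 367, 344, 301, 283, 244, 233, 208, 206, 172, 131, 127, 111.
memory block 1: place 493 MB, 19 MB left
memory block 2: place 464 MB, 48 MB left
memory block 3: place 430 MB, 82 MB left
memory block 4: place 412 MB, 100 MB left
memory block 5: place 378 MB, 134 MB left
memory block 6: place 367 MB, 145 MB left
memory block 7: place 344 MB, 168 MB left
memory block 8: place 301 MB, 211 MB left
memory block 9: place 283 MB, 229 MB left
memory block 10: place 244 MB, 268 MB left
memory block 10: place 233 MB, 35 MB left
memory block 8: place 208 MB, 3 MB left
memory block 9: place 206 MB, 23 MB left
memory block 11: place 172 MB, 340 MB left
memory block 5: place 131 MB, 3 MB left
memory block 6: place 127 MB, 18 MB left
memory block 7: place 111 MB, 57 MB left

11 memory blocks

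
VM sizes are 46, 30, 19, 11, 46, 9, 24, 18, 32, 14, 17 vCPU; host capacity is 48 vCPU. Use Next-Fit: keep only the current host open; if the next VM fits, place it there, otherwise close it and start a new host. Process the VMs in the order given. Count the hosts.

46 vCPU → host 1 (remaining 2 vCPU)
30 vCPU → host 2 (remaining 18 vCPU)
19 vCPU → host 3 (remaining 29 vCPU)
11 vCPU → host 3 (remaining 18 vCPU)
46 vCPU → host 4 (remaining 2 vCPU)
9 vCPU → host 5 (remaining 39 vCPU)
24 vCPU → host 5 (remaining 15 vCPU)
18 vCPU → host 6 (remaining 30 vCPU)
32 vCPU → host 7 (remaining 16 vCPU)
14 vCPU → host 7 (remaining 2 vCPU)
17 vCPU → host 8 (remaining 31 vCPU)

8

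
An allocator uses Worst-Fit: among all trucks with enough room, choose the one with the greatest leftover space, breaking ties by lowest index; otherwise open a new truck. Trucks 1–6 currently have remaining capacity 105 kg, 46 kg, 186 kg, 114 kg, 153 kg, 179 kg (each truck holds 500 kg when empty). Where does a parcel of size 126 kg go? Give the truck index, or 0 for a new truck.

3

Trucks with room: truck 3 (186 kg), truck 5 (153 kg), truck 6 (179 kg).
Most room is truck 3 with 186 kg free.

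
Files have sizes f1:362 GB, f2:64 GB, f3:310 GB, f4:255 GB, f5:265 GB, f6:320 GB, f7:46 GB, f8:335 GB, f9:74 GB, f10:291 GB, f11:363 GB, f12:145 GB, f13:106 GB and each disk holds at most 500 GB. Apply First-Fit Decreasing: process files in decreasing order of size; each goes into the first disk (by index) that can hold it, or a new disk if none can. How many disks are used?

8 disks

Sorted descending: 363, 362, 335, 320, 310, 291, 265, 255, 145, 106, 74, 64, 46.
363 GB → disk 1 (remaining 137 GB)
362 GB → disk 2 (remaining 138 GB)
335 GB → disk 3 (remaining 165 GB)
320 GB → disk 4 (remaining 180 GB)
310 GB → disk 5 (remaining 190 GB)
291 GB → disk 6 (remaining 209 GB)
265 GB → disk 7 (remaining 235 GB)
255 GB → disk 8 (remaining 245 GB)
145 GB → disk 3 (remaining 20 GB)
106 GB → disk 1 (remaining 31 GB)
74 GB → disk 2 (remaining 64 GB)
64 GB → disk 2 (remaining 0 GB)
46 GB → disk 4 (remaining 134 GB)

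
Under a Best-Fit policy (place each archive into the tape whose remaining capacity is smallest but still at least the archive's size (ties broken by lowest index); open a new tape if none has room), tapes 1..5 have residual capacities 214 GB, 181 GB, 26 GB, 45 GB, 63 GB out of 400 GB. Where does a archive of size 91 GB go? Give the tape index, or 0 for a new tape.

Tapes with room: tape 1 (214 GB), tape 2 (181 GB).
Tightest fit is tape 2 with 181 GB free.

2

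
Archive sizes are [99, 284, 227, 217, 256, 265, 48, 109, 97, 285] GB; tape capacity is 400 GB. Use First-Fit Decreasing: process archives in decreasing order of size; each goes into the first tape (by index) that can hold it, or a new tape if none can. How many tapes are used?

6

Sorted descending: 285, 284, 265, 256, 227, 217, 109, 99, 97, 48.
285 GB → tape 1 (remaining 115 GB)
284 GB → tape 2 (remaining 116 GB)
265 GB → tape 3 (remaining 135 GB)
256 GB → tape 4 (remaining 144 GB)
227 GB → tape 5 (remaining 173 GB)
217 GB → tape 6 (remaining 183 GB)
109 GB → tape 1 (remaining 6 GB)
99 GB → tape 2 (remaining 17 GB)
97 GB → tape 3 (remaining 38 GB)
48 GB → tape 4 (remaining 96 GB)
Final tapes: [285,109] [284,99] [265,97] [256,48] [227] [217].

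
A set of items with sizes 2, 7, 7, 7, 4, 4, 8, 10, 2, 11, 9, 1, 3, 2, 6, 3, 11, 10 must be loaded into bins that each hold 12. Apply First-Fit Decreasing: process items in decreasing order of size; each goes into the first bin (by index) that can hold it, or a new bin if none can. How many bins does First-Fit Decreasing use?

10 bins

Sorted descending: 11, 11, 10, 10, 9, 8, 7, 7, 7, 6, 4, 4, 3, 3, 2, 2, 2, 1.
Put 11 in bin 1; 1 remain.
Put 11 in bin 2; 1 remain.
Put 10 in bin 3; 2 remain.
Put 10 in bin 4; 2 remain.
Put 9 in bin 5; 3 remain.
Put 8 in bin 6; 4 remain.
Put 7 in bin 7; 5 remain.
Put 7 in bin 8; 5 remain.
Put 7 in bin 9; 5 remain.
Put 6 in bin 10; 6 remain.
Put 4 in bin 6; 0 remain.
Put 4 in bin 7; 1 remain.
Put 3 in bin 5; 0 remain.
Put 3 in bin 8; 2 remain.
Put 2 in bin 3; 0 remain.
Put 2 in bin 4; 0 remain.
Put 2 in bin 8; 0 remain.
Put 1 in bin 1; 0 remain.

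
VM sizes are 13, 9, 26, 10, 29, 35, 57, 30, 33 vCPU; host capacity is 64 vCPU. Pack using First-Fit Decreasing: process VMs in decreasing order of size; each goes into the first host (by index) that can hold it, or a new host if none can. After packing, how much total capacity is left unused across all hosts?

Sorted descending: 57, 35, 33, 30, 29, 26, 13, 10, 9.
host 1: place 57 vCPU, 7 vCPU left
host 2: place 35 vCPU, 29 vCPU left
host 3: place 33 vCPU, 31 vCPU left
host 3: place 30 vCPU, 1 vCPU left
host 2: place 29 vCPU, 0 vCPU left
host 4: place 26 vCPU, 38 vCPU left
host 4: place 13 vCPU, 25 vCPU left
host 4: place 10 vCPU, 15 vCPU left
host 4: place 9 vCPU, 6 vCPU left
4 hosts × 64 vCPU = 256 vCPU; used 242 vCPU; unused 14 vCPU.

14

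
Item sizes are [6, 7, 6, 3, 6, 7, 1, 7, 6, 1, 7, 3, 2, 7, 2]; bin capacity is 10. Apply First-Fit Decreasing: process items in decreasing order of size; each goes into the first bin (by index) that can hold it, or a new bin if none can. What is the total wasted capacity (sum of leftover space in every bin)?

Sorted descending: 7, 7, 7, 7, 7, 6, 6, 6, 6, 3, 3, 2, 2, 1, 1.
7 → bin 1 (remaining 3)
7 → bin 2 (remaining 3)
7 → bin 3 (remaining 3)
7 → bin 4 (remaining 3)
7 → bin 5 (remaining 3)
6 → bin 6 (remaining 4)
6 → bin 7 (remaining 4)
6 → bin 8 (remaining 4)
6 → bin 9 (remaining 4)
3 → bin 1 (remaining 0)
3 → bin 2 (remaining 0)
2 → bin 3 (remaining 1)
2 → bin 4 (remaining 1)
1 → bin 3 (remaining 0)
1 → bin 4 (remaining 0)
9 bins × 10 = 90; used 71; unused 19.

19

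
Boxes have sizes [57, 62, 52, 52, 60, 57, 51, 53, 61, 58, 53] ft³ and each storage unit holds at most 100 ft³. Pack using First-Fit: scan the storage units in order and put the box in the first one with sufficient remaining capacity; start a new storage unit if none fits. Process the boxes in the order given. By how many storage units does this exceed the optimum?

First-Fit: [57] [62] [52] [52] [60] [57] [51] [53] [61] [58] [53] → 11 storage units.
11 boxes exceed 50 ft³ (half the capacity), and no two of those can share a storage unit, so at least 11 storage units are needed.
So 11 is already optimal.

0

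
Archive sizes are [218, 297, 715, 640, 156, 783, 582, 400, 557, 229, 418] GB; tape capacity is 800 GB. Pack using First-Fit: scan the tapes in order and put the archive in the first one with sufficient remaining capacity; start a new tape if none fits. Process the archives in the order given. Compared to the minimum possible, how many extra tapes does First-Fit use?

First-Fit: [218,297,156] [715] [640] [783] [582] [400,229] [557] [418] → 8 tapes.
Total size 4995 GB; any packing needs at least ⌈4995/800⌉ = 7 tapes.
An optimal packing achieves that bound: [783] [715] [640,156] [582,218] [557,229] [418,297] [400] → 7 tapes.
Excess: 8 − 7 = 1.

1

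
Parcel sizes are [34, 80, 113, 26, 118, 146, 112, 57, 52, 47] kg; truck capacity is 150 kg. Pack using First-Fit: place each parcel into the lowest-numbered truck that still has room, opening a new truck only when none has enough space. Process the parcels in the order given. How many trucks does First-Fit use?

truck 1: place 34 kg, 116 kg left
truck 1: place 80 kg, 36 kg left
truck 2: place 113 kg, 37 kg left
truck 1: place 26 kg, 10 kg left
truck 3: place 118 kg, 32 kg left
truck 4: place 146 kg, 4 kg left
truck 5: place 112 kg, 38 kg left
truck 6: place 57 kg, 93 kg left
truck 6: place 52 kg, 41 kg left
truck 7: place 47 kg, 103 kg left

7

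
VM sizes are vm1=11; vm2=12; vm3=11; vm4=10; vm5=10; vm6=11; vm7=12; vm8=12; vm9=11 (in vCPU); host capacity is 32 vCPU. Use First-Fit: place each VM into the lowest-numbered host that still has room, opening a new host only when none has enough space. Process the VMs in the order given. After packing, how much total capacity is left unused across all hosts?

28

host 1: place vm1 (11 vCPU), 21 vCPU left
host 1: place vm2 (12 vCPU), 9 vCPU left
host 2: place vm3 (11 vCPU), 21 vCPU left
host 2: place vm4 (10 vCPU), 11 vCPU left
host 2: place vm5 (10 vCPU), 1 vCPU left
host 3: place vm6 (11 vCPU), 21 vCPU left
host 3: place vm7 (12 vCPU), 9 vCPU left
host 4: place vm8 (12 vCPU), 20 vCPU left
host 4: place vm9 (11 vCPU), 9 vCPU left
4 hosts × 32 vCPU = 128 vCPU; used 100 vCPU; unused 28 vCPU.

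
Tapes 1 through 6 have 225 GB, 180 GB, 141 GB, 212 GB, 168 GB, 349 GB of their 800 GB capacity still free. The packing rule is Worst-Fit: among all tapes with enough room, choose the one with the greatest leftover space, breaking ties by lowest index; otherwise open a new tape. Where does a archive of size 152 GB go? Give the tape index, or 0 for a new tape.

6

Tapes with room: tape 1 (225 GB), tape 2 (180 GB), tape 4 (212 GB), tape 5 (168 GB), tape 6 (349 GB).
Most room is tape 6 with 349 GB free.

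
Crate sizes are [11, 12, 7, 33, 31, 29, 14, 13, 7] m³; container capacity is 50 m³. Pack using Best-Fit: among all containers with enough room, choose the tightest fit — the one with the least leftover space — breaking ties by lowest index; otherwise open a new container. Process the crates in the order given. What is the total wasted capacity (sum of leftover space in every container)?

container 1: place 11 m³, 39 m³ left
container 1: place 12 m³, 27 m³ left
container 1: place 7 m³, 20 m³ left
container 2: place 33 m³, 17 m³ left
container 3: place 31 m³, 19 m³ left
container 4: place 29 m³, 21 m³ left
container 2: place 14 m³, 3 m³ left
container 3: place 13 m³, 6 m³ left
container 1: place 7 m³, 13 m³ left
4 containers × 50 m³ = 200 m³; used 157 m³; unused 43 m³.

43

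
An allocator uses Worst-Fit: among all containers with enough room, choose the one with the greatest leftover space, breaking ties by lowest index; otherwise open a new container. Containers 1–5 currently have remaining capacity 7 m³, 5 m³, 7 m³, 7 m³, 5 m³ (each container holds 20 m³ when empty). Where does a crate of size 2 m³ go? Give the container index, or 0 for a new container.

Containers with room: container 1 (7 m³), container 2 (5 m³), container 3 (7 m³), container 4 (7 m³), container 5 (5 m³).
Most room is container 1 with 7 m³ free.

1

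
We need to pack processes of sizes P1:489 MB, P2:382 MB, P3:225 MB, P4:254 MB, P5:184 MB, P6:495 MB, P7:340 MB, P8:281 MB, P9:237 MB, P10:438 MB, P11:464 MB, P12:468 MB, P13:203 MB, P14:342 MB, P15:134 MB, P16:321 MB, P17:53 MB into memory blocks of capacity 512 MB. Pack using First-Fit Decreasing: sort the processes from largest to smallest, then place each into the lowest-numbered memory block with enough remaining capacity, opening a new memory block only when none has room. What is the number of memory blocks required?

12

Sorted descending: 495, 489, 468, 464, 438, 382, 342, 340, 321, 281, 254, 237, 225, 203, 184, 134, 53.
memory block 1: place 495 MB, 17 MB left
memory block 2: place 489 MB, 23 MB left
memory block 3: place 468 MB, 44 MB left
memory block 4: place 464 MB, 48 MB left
memory block 5: place 438 MB, 74 MB left
memory block 6: place 382 MB, 130 MB left
memory block 7: place 342 MB, 170 MB left
memory block 8: place 340 MB, 172 MB left
memory block 9: place 321 MB, 191 MB left
memory block 10: place 281 MB, 231 MB left
memory block 11: place 254 MB, 258 MB left
memory block 11: place 237 MB, 21 MB left
memory block 10: place 225 MB, 6 MB left
memory block 12: place 203 MB, 309 MB left
memory block 9: place 184 MB, 7 MB left
memory block 7: place 134 MB, 36 MB left
memory block 5: place 53 MB, 21 MB left
Final memory blocks: [495] [489] [468] [464] [438,53] [382] [342,134] [340] [321,184] [281,225] [254,237] [203].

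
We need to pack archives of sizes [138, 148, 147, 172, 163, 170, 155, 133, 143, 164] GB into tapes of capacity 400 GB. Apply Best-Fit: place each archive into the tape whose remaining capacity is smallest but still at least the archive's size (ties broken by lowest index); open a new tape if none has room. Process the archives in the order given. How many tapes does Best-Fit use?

5 tapes

Put 138 GB in tape 1; 262 GB remain.
Put 148 GB in tape 1; 114 GB remain.
Put 147 GB in tape 2; 253 GB remain.
Put 172 GB in tape 2; 81 GB remain.
Put 163 GB in tape 3; 237 GB remain.
Put 170 GB in tape 3; 67 GB remain.
Put 155 GB in tape 4; 245 GB remain.
Put 133 GB in tape 4; 112 GB remain.
Put 143 GB in tape 5; 257 GB remain.
Put 164 GB in tape 5; 93 GB remain.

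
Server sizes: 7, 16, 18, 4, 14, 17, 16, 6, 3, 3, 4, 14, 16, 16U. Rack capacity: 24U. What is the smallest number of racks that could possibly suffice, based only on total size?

7

Total size = 7 + 16 + 18 + 4 + 14 + 17 + 16 + 6 + 3 + 3 + 4 + 14 + 16 + 16 = 154U.
⌈154 / 24⌉ = 7.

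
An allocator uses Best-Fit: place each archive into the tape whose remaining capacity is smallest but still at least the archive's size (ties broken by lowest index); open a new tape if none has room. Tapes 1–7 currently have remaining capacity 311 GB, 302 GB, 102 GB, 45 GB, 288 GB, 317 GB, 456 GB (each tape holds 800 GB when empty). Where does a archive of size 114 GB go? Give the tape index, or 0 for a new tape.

Tapes with room: tape 1 (311 GB), tape 2 (302 GB), tape 5 (288 GB), tape 6 (317 GB), tape 7 (456 GB).
Tightest fit is tape 5 with 288 GB free.

5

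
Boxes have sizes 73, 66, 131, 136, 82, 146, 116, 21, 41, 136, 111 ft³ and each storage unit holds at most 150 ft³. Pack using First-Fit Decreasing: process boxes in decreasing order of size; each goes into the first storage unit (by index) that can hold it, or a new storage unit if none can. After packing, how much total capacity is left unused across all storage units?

141

Sorted descending: 146, 136, 136, 131, 116, 111, 82, 73, 66, 41, 21.
146 ft³ → storage unit 1 (remaining 4 ft³)
136 ft³ → storage unit 2 (remaining 14 ft³)
136 ft³ → storage unit 3 (remaining 14 ft³)
131 ft³ → storage unit 4 (remaining 19 ft³)
116 ft³ → storage unit 5 (remaining 34 ft³)
111 ft³ → storage unit 6 (remaining 39 ft³)
82 ft³ → storage unit 7 (remaining 68 ft³)
73 ft³ → storage unit 8 (remaining 77 ft³)
66 ft³ → storage unit 7 (remaining 2 ft³)
41 ft³ → storage unit 8 (remaining 36 ft³)
21 ft³ → storage unit 5 (remaining 13 ft³)
8 storage units × 150 ft³ = 1200 ft³; used 1059 ft³; unused 141 ft³.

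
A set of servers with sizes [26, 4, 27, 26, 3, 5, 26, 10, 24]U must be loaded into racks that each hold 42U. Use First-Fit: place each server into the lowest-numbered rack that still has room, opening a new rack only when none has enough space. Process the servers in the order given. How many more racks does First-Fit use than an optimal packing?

First-Fit: [26,4,3,5] [27,10] [26] [26] [24] → 5 racks.
5 servers exceed 21U (half the capacity), and no two of those can share a rack, so at least 5 racks are needed.
So 5 is already optimal.

0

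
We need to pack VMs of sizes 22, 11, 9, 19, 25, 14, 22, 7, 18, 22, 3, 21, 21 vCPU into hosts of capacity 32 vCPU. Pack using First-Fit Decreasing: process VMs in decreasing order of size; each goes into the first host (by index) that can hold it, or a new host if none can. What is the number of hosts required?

Sorted descending: 25, 22, 22, 22, 21, 21, 19, 18, 14, 11, 9, 7, 3.
host 1: place 25 vCPU, 7 vCPU left
host 2: place 22 vCPU, 10 vCPU left
host 3: place 22 vCPU, 10 vCPU left
host 4: place 22 vCPU, 10 vCPU left
host 5: place 21 vCPU, 11 vCPU left
host 6: place 21 vCPU, 11 vCPU left
host 7: place 19 vCPU, 13 vCPU left
host 8: place 18 vCPU, 14 vCPU left
host 8: place 14 vCPU, 0 vCPU left
host 5: place 11 vCPU, 0 vCPU left
host 2: place 9 vCPU, 1 vCPU left
host 1: place 7 vCPU, 0 vCPU left
host 3: place 3 vCPU, 7 vCPU left

8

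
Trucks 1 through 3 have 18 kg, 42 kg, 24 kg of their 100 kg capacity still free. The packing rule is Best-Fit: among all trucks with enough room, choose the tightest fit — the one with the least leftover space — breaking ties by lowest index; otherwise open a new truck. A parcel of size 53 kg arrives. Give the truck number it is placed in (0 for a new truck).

No truck has ≥ 53 kg free, so a new truck is opened.

0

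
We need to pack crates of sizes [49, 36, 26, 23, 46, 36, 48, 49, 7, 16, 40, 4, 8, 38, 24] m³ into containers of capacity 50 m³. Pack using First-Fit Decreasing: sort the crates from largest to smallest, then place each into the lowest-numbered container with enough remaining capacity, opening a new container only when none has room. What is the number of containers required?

Sorted descending: 49, 49, 48, 46, 40, 38, 36, 36, 26, 24, 23, 16, 8, 7, 4.
container 1: place 49 m³, 1 m³ left
container 2: place 49 m³, 1 m³ left
container 3: place 48 m³, 2 m³ left
container 4: place 46 m³, 4 m³ left
container 5: place 40 m³, 10 m³ left
container 6: place 38 m³, 12 m³ left
container 7: place 36 m³, 14 m³ left
container 8: place 36 m³, 14 m³ left
container 9: place 26 m³, 24 m³ left
container 9: place 24 m³, 0 m³ left
container 10: place 23 m³, 27 m³ left
container 10: place 16 m³, 11 m³ left
container 5: place 8 m³, 2 m³ left
container 6: place 7 m³, 5 m³ left
container 4: place 4 m³, 0 m³ left
Final containers: [49] [49] [48] [46,4] [40,8] [38,7] [36] [36] [26,24] [23,16].

10 containers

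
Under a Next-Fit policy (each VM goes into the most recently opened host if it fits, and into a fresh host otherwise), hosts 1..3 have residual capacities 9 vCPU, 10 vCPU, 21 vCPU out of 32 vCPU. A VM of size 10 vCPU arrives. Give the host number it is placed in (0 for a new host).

Next-Fit only looks at host 3, which has 21 vCPU free.
10 vCPU fits there.

3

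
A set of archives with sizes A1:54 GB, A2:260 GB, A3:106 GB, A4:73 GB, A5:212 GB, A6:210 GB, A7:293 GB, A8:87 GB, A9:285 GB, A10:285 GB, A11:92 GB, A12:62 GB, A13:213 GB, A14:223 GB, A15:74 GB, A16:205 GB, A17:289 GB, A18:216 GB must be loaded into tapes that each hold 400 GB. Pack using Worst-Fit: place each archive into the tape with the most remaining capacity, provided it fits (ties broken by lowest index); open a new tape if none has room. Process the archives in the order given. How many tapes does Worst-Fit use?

11

A1 (54 GB) → tape 1 (remaining 346 GB)
A2 (260 GB) → tape 1 (remaining 86 GB)
A3 (106 GB) → tape 2 (remaining 294 GB)
A4 (73 GB) → tape 2 (remaining 221 GB)
A5 (212 GB) → tape 2 (remaining 9 GB)
A6 (210 GB) → tape 3 (remaining 190 GB)
A7 (293 GB) → tape 4 (remaining 107 GB)
A8 (87 GB) → tape 3 (remaining 103 GB)
A9 (285 GB) → tape 5 (remaining 115 GB)
A10 (285 GB) → tape 6 (remaining 115 GB)
A11 (92 GB) → tape 5 (remaining 23 GB)
A12 (62 GB) → tape 6 (remaining 53 GB)
A13 (213 GB) → tape 7 (remaining 187 GB)
A14 (223 GB) → tape 8 (remaining 177 GB)
A15 (74 GB) → tape 7 (remaining 113 GB)
A16 (205 GB) → tape 9 (remaining 195 GB)
A17 (289 GB) → tape 10 (remaining 111 GB)
A18 (216 GB) → tape 11 (remaining 184 GB)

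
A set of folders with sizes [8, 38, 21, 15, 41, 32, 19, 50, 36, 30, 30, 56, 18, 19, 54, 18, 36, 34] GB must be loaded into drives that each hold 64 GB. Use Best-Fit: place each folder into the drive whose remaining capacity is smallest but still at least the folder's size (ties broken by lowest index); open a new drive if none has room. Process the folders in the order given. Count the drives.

drive 1: place 8 GB, 56 GB left
drive 1: place 38 GB, 18 GB left
drive 2: place 21 GB, 43 GB left
drive 1: place 15 GB, 3 GB left
drive 2: place 41 GB, 2 GB left
drive 3: place 32 GB, 32 GB left
drive 3: place 19 GB, 13 GB left
drive 4: place 50 GB, 14 GB left
drive 5: place 36 GB, 28 GB left
drive 6: place 30 GB, 34 GB left
drive 6: place 30 GB, 4 GB left
drive 7: place 56 GB, 8 GB left
drive 5: place 18 GB, 10 GB left
drive 8: place 19 GB, 45 GB left
drive 9: place 54 GB, 10 GB left
drive 8: place 18 GB, 27 GB left
drive 10: place 36 GB, 28 GB left
drive 11: place 34 GB, 30 GB left
Final drives: [8,38,15] [21,41] [32,19] [50] [36,18] [30,30] [56] [19,18] [54] [36] [34].

11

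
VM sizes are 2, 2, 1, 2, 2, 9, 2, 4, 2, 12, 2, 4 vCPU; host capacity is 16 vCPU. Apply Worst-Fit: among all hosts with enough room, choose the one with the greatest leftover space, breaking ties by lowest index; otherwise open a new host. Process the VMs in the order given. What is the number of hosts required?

4

host 1: place 2 vCPU, 14 vCPU left
host 1: place 2 vCPU, 12 vCPU left
host 1: place 1 vCPU, 11 vCPU left
host 1: place 2 vCPU, 9 vCPU left
host 1: place 2 vCPU, 7 vCPU left
host 2: place 9 vCPU, 7 vCPU left
host 1: place 2 vCPU, 5 vCPU left
host 2: place 4 vCPU, 3 vCPU left
host 1: place 2 vCPU, 3 vCPU left
host 3: place 12 vCPU, 4 vCPU left
host 3: place 2 vCPU, 2 vCPU left
host 4: place 4 vCPU, 12 vCPU left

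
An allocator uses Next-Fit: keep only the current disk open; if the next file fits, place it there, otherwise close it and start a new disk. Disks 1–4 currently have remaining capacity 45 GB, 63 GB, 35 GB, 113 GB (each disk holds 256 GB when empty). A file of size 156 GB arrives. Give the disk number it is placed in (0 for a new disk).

Next-Fit only looks at disk 4, which has 113 GB free.
156 GB does not fit, so a new disk is opened.

0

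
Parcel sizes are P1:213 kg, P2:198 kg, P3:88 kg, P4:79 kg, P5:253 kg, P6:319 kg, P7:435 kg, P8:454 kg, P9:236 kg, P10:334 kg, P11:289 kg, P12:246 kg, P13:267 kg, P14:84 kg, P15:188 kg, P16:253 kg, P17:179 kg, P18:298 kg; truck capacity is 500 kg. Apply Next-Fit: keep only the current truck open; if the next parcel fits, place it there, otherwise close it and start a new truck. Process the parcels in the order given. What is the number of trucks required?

12 trucks

truck 1: place P1 (213 kg), 287 kg left
truck 1: place P2 (198 kg), 89 kg left
truck 1: place P3 (88 kg), 1 kg left
truck 2: place P4 (79 kg), 421 kg left
truck 2: place P5 (253 kg), 168 kg left
truck 3: place P6 (319 kg), 181 kg left
truck 4: place P7 (435 kg), 65 kg left
truck 5: place P8 (454 kg), 46 kg left
truck 6: place P9 (236 kg), 264 kg left
truck 7: place P10 (334 kg), 166 kg left
truck 8: place P11 (289 kg), 211 kg left
truck 9: place P12 (246 kg), 254 kg left
truck 10: place P13 (267 kg), 233 kg left
truck 10: place P14 (84 kg), 149 kg left
truck 11: place P15 (188 kg), 312 kg left
truck 11: place P16 (253 kg), 59 kg left
truck 12: place P17 (179 kg), 321 kg left
truck 12: place P18 (298 kg), 23 kg left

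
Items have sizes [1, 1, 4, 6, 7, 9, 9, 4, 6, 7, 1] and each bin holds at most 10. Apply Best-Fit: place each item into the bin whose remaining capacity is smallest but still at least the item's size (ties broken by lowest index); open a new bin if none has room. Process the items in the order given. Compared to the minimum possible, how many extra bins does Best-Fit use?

Best-Fit: [1,1,4,4] [6] [7] [9,1] [9] [6] [7] → 7 bins.
Total size 55; any packing needs at least ⌈55/10⌉ = 6 bins.
An optimal packing achieves that bound: [9,1] [9,1] [7,1] [7] [6,4] [6,4] → 6 bins.
Excess: 7 − 6 = 1.

1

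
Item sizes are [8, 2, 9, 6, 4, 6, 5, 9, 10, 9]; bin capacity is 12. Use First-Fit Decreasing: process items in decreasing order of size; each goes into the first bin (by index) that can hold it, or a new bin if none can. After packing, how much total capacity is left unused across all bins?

16

Sorted descending: 10, 9, 9, 9, 8, 6, 6, 5, 4, 2.
10 → bin 1 (remaining 2)
9 → bin 2 (remaining 3)
9 → bin 3 (remaining 3)
9 → bin 4 (remaining 3)
8 → bin 5 (remaining 4)
6 → bin 6 (remaining 6)
6 → bin 6 (remaining 0)
5 → bin 7 (remaining 7)
4 → bin 5 (remaining 0)
2 → bin 1 (remaining 0)
7 bins × 12 = 84; used 68; unused 16.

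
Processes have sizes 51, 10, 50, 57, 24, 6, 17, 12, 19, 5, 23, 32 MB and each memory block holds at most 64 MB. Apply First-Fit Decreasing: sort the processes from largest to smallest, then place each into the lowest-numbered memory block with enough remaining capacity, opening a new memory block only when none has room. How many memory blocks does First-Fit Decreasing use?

Sorted descending: 57, 51, 50, 32, 24, 23, 19, 17, 12, 10, 6, 5.
57 MB → memory block 1 (remaining 7 MB)
51 MB → memory block 2 (remaining 13 MB)
50 MB → memory block 3 (remaining 14 MB)
32 MB → memory block 4 (remaining 32 MB)
24 MB → memory block 4 (remaining 8 MB)
23 MB → memory block 5 (remaining 41 MB)
19 MB → memory block 5 (remaining 22 MB)
17 MB → memory block 5 (remaining 5 MB)
12 MB → memory block 2 (remaining 1 MB)
10 MB → memory block 3 (remaining 4 MB)
6 MB → memory block 1 (remaining 1 MB)
5 MB → memory block 4 (remaining 3 MB)
Final memory blocks: [57,6] [51,12] [50,10] [32,24,5] [23,19,17].

5 memory blocks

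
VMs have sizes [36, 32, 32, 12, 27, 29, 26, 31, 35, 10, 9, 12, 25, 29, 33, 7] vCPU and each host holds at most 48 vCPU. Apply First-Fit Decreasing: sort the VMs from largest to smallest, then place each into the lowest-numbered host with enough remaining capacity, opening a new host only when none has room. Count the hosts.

11 hosts

Sorted descending: 36, 35, 33, 32, 32, 31, 29, 29, 27, 26, 25, 12, 12, 10, 9, 7.
Put 36 vCPU in host 1; 12 vCPU remain.
Put 35 vCPU in host 2; 13 vCPU remain.
Put 33 vCPU in host 3; 15 vCPU remain.
Put 32 vCPU in host 4; 16 vCPU remain.
Put 32 vCPU in host 5; 16 vCPU remain.
Put 31 vCPU in host 6; 17 vCPU remain.
Put 29 vCPU in host 7; 19 vCPU remain.
Put 29 vCPU in host 8; 19 vCPU remain.
Put 27 vCPU in host 9; 21 vCPU remain.
Put 26 vCPU in host 10; 22 vCPU remain.
Put 25 vCPU in host 11; 23 vCPU remain.
Put 12 vCPU in host 1; 0 vCPU remain.
Put 12 vCPU in host 2; 1 vCPU remain.
Put 10 vCPU in host 3; 5 vCPU remain.
Put 9 vCPU in host 4; 7 vCPU remain.
Put 7 vCPU in host 4; 0 vCPU remain.
Final hosts: [36,12] [35,12] [33,10] [32,9,7] [32] [31] [29] [29] [27] [26] [25].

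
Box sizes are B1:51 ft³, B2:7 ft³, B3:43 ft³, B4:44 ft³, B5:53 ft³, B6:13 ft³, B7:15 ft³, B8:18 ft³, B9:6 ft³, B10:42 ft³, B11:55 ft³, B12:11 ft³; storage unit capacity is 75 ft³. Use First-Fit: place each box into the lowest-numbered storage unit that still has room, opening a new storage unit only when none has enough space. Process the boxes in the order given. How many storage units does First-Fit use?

6

storage unit 1: place B1 (51 ft³), 24 ft³ left
storage unit 1: place B2 (7 ft³), 17 ft³ left
storage unit 2: place B3 (43 ft³), 32 ft³ left
storage unit 3: place B4 (44 ft³), 31 ft³ left
storage unit 4: place B5 (53 ft³), 22 ft³ left
storage unit 1: place B6 (13 ft³), 4 ft³ left
storage unit 2: place B7 (15 ft³), 17 ft³ left
storage unit 3: place B8 (18 ft³), 13 ft³ left
storage unit 2: place B9 (6 ft³), 11 ft³ left
storage unit 5: place B10 (42 ft³), 33 ft³ left
storage unit 6: place B11 (55 ft³), 20 ft³ left
storage unit 2: place B12 (11 ft³), 0 ft³ left
Final storage units: [51,7,13] [43,15,6,11] [44,18] [53] [42] [55].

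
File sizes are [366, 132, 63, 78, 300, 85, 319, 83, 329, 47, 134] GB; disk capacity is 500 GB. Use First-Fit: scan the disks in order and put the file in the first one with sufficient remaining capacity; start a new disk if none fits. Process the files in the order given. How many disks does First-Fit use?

disk 1: place 366 GB, 134 GB left
disk 1: place 132 GB, 2 GB left
disk 2: place 63 GB, 437 GB left
disk 2: place 78 GB, 359 GB left
disk 2: place 300 GB, 59 GB left
disk 3: place 85 GB, 415 GB left
disk 3: place 319 GB, 96 GB left
disk 3: place 83 GB, 13 GB left
disk 4: place 329 GB, 171 GB left
disk 2: place 47 GB, 12 GB left
disk 4: place 134 GB, 37 GB left
Final disks: [366,132] [63,78,300,47] [85,319,83] [329,134].

4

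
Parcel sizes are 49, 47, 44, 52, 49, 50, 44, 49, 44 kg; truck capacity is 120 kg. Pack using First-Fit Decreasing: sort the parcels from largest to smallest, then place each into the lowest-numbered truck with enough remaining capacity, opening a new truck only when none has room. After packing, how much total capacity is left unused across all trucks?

Sorted descending: 52, 50, 49, 49, 49, 47, 44, 44, 44.
52 kg → truck 1 (remaining 68 kg)
50 kg → truck 1 (remaining 18 kg)
49 kg → truck 2 (remaining 71 kg)
49 kg → truck 2 (remaining 22 kg)
49 kg → truck 3 (remaining 71 kg)
47 kg → truck 3 (remaining 24 kg)
44 kg → truck 4 (remaining 76 kg)
44 kg → truck 4 (remaining 32 kg)
44 kg → truck 5 (remaining 76 kg)
5 trucks × 120 kg = 600 kg; used 428 kg; unused 172 kg.

172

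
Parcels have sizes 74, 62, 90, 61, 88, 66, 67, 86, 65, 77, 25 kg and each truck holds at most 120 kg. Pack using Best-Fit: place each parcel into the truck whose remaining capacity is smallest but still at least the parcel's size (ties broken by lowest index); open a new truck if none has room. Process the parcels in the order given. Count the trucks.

10

74 kg → truck 1 (remaining 46 kg)
62 kg → truck 2 (remaining 58 kg)
90 kg → truck 3 (remaining 30 kg)
61 kg → truck 4 (remaining 59 kg)
88 kg → truck 5 (remaining 32 kg)
66 kg → truck 6 (remaining 54 kg)
67 kg → truck 7 (remaining 53 kg)
86 kg → truck 8 (remaining 34 kg)
65 kg → truck 9 (remaining 55 kg)
77 kg → truck 10 (remaining 43 kg)
25 kg → truck 3 (remaining 5 kg)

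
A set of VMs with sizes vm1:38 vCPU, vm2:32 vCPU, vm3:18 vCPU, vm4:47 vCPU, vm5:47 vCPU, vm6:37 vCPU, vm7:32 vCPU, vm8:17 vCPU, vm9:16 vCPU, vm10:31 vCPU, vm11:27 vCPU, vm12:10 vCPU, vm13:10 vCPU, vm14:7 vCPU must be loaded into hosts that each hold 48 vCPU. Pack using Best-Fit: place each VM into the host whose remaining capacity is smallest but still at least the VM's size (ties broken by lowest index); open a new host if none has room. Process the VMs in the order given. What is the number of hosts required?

9

Put vm1 (38 vCPU) in host 1; 10 vCPU remain.
Put vm2 (32 vCPU) in host 2; 16 vCPU remain.
Put vm3 (18 vCPU) in host 3; 30 vCPU remain.
Put vm4 (47 vCPU) in host 4; 1 vCPU remain.
Put vm5 (47 vCPU) in host 5; 1 vCPU remain.
Put vm6 (37 vCPU) in host 6; 11 vCPU remain.
Put vm7 (32 vCPU) in host 7; 16 vCPU remain.
Put vm8 (17 vCPU) in host 3; 13 vCPU remain.
Put vm9 (16 vCPU) in host 2; 0 vCPU remain.
Put vm10 (31 vCPU) in host 8; 17 vCPU remain.
Put vm11 (27 vCPU) in host 9; 21 vCPU remain.
Put vm12 (10 vCPU) in host 1; 0 vCPU remain.
Put vm13 (10 vCPU) in host 6; 1 vCPU remain.
Put vm14 (7 vCPU) in host 3; 6 vCPU remain.
Final hosts: [38,10] [32,16] [18,17,7] [47] [47] [37,10] [32] [31] [27].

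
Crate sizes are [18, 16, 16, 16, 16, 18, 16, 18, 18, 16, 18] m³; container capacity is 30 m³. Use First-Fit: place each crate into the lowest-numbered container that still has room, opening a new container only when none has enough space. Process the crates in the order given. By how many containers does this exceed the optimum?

0

First-Fit: [18] [16] [16] [16] [16] [18] [16] [18] [18] [16] [18] → 11 containers.
11 crates exceed 15 m³ (half the capacity), and no two of those can share a container, so at least 11 containers are needed.
So 11 is already optimal.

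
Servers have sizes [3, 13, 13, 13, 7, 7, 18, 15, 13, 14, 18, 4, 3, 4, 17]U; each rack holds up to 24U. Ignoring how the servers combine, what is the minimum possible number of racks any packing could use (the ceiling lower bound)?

Total size = 3 + 13 + 13 + 13 + 7 + 7 + 18 + 15 + 13 + 14 + 18 + 4 + 3 + 4 + 17 = 162U.
⌈162 / 24⌉ = 7.

7 racks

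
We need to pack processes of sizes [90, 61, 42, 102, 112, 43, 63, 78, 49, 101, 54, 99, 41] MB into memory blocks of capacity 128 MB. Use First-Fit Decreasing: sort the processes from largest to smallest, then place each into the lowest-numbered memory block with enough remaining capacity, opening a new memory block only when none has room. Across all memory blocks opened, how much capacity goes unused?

Sorted descending: 112, 102, 101, 99, 90, 78, 63, 61, 54, 49, 43, 42, 41.
Put 112 MB in memory block 1; 16 MB remain.
Put 102 MB in memory block 2; 26 MB remain.
Put 101 MB in memory block 3; 27 MB remain.
Put 99 MB in memory block 4; 29 MB remain.
Put 90 MB in memory block 5; 38 MB remain.
Put 78 MB in memory block 6; 50 MB remain.
Put 63 MB in memory block 7; 65 MB remain.
Put 61 MB in memory block 7; 4 MB remain.
Put 54 MB in memory block 8; 74 MB remain.
Put 49 MB in memory block 6; 1 MB remain.
Put 43 MB in memory block 8; 31 MB remain.
Put 42 MB in memory block 9; 86 MB remain.
Put 41 MB in memory block 9; 45 MB remain.
9 memory blocks × 128 MB = 1152 MB; used 935 MB; unused 217 MB.

217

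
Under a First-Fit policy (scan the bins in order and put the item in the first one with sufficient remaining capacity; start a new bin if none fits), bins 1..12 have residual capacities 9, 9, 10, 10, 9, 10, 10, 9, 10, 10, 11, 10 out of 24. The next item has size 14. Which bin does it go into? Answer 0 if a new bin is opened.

No bin has ≥ 14 free, so a new bin is opened.

0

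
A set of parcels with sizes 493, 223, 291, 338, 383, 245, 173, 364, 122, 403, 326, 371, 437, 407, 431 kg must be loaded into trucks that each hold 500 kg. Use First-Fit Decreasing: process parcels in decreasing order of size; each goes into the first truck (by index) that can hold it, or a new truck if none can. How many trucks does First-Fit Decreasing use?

12

Sorted descending: 493, 437, 431, 407, 403, 383, 371, 364, 338, 326, 291, 245, 223, 173, 122.
Put 493 kg in truck 1; 7 kg remain.
Put 437 kg in truck 2; 63 kg remain.
Put 431 kg in truck 3; 69 kg remain.
Put 407 kg in truck 4; 93 kg remain.
Put 403 kg in truck 5; 97 kg remain.
Put 383 kg in truck 6; 117 kg remain.
Put 371 kg in truck 7; 129 kg remain.
Put 364 kg in truck 8; 136 kg remain.
Put 338 kg in truck 9; 162 kg remain.
Put 326 kg in truck 10; 174 kg remain.
Put 291 kg in truck 11; 209 kg remain.
Put 245 kg in truck 12; 255 kg remain.
Put 223 kg in truck 12; 32 kg remain.
Put 173 kg in truck 10; 1 kg remain.
Put 122 kg in truck 7; 7 kg remain.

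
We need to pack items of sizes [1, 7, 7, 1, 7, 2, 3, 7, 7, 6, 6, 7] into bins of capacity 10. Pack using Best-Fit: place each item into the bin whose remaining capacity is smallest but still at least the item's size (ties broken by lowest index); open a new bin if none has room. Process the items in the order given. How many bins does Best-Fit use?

8 bins

Put 1 in bin 1; 9 remain.
Put 7 in bin 1; 2 remain.
Put 7 in bin 2; 3 remain.
Put 1 in bin 1; 1 remain.
Put 7 in bin 3; 3 remain.
Put 2 in bin 2; 1 remain.
Put 3 in bin 3; 0 remain.
Put 7 in bin 4; 3 remain.
Put 7 in bin 5; 3 remain.
Put 6 in bin 6; 4 remain.
Put 6 in bin 7; 4 remain.
Put 7 in bin 8; 3 remain.
Final bins: [1,7,1] [7,2] [7,3] [7] [7] [6] [6] [7].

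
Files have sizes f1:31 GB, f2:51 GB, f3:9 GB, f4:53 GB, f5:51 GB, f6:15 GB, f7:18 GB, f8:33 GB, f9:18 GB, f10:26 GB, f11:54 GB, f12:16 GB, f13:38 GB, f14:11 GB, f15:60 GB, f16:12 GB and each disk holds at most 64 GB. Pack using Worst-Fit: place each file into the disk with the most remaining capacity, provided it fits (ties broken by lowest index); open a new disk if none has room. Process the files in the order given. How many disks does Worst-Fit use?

9

disk 1: place f1 (31 GB), 33 GB left
disk 2: place f2 (51 GB), 13 GB left
disk 1: place f3 (9 GB), 24 GB left
disk 3: place f4 (53 GB), 11 GB left
disk 4: place f5 (51 GB), 13 GB left
disk 1: place f6 (15 GB), 9 GB left
disk 5: place f7 (18 GB), 46 GB left
disk 5: place f8 (33 GB), 13 GB left
disk 6: place f9 (18 GB), 46 GB left
disk 6: place f10 (26 GB), 20 GB left
disk 7: place f11 (54 GB), 10 GB left
disk 6: place f12 (16 GB), 4 GB left
disk 8: place f13 (38 GB), 26 GB left
disk 8: place f14 (11 GB), 15 GB left
disk 9: place f15 (60 GB), 4 GB left
disk 8: place f16 (12 GB), 3 GB left
Final disks: [31,9,15] [51] [53] [51] [18,33] [18,26,16] [54] [38,11,12] [60].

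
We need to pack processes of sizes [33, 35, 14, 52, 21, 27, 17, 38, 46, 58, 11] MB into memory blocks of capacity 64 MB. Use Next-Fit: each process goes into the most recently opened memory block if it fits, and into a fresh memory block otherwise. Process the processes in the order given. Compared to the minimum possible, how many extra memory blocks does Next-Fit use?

2

Next-Fit: [33] [35,14] [52] [21,27] [17,38] [46] [58] [11] → 8 memory blocks.
Total size 352 MB; any packing needs at least ⌈352/64⌉ = 6 memory blocks.
An optimal packing achieves that bound: [58] [52,11] [46,17] [38,21] [35,27] [33,14] → 6 memory blocks.
Excess: 8 − 6 = 2.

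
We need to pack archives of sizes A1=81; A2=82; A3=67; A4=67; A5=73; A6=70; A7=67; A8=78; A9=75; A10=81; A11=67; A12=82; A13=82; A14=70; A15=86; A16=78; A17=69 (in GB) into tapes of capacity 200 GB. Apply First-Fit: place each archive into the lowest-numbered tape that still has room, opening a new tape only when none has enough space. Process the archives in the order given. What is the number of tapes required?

Put A1 (81 GB) in tape 1; 119 GB remain.
Put A2 (82 GB) in tape 1; 37 GB remain.
Put A3 (67 GB) in tape 2; 133 GB remain.
Put A4 (67 GB) in tape 2; 66 GB remain.
Put A5 (73 GB) in tape 3; 127 GB remain.
Put A6 (70 GB) in tape 3; 57 GB remain.
Put A7 (67 GB) in tape 4; 133 GB remain.
Put A8 (78 GB) in tape 4; 55 GB remain.
Put A9 (75 GB) in tape 5; 125 GB remain.
Put A10 (81 GB) in tape 5; 44 GB remain.
Put A11 (67 GB) in tape 6; 133 GB remain.
Put A12 (82 GB) in tape 6; 51 GB remain.
Put A13 (82 GB) in tape 7; 118 GB remain.
Put A14 (70 GB) in tape 7; 48 GB remain.
Put A15 (86 GB) in tape 8; 114 GB remain.
Put A16 (78 GB) in tape 8; 36 GB remain.
Put A17 (69 GB) in tape 9; 131 GB remain.

9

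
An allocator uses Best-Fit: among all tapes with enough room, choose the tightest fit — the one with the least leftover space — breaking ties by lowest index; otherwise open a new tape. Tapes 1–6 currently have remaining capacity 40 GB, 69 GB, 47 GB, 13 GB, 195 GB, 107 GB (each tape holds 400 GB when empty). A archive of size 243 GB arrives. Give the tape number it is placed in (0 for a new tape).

No tape has ≥ 243 GB free, so a new tape is opened.

0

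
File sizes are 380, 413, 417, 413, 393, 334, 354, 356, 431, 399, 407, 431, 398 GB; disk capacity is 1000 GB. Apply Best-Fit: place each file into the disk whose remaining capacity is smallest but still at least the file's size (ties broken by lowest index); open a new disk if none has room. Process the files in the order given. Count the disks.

disk 1: place 380 GB, 620 GB left
disk 1: place 413 GB, 207 GB left
disk 2: place 417 GB, 583 GB left
disk 2: place 413 GB, 170 GB left
disk 3: place 393 GB, 607 GB left
disk 3: place 334 GB, 273 GB left
disk 4: place 354 GB, 646 GB left
disk 4: place 356 GB, 290 GB left
disk 5: place 431 GB, 569 GB left
disk 5: place 399 GB, 170 GB left
disk 6: place 407 GB, 593 GB left
disk 6: place 431 GB, 162 GB left
disk 7: place 398 GB, 602 GB left

7 disks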